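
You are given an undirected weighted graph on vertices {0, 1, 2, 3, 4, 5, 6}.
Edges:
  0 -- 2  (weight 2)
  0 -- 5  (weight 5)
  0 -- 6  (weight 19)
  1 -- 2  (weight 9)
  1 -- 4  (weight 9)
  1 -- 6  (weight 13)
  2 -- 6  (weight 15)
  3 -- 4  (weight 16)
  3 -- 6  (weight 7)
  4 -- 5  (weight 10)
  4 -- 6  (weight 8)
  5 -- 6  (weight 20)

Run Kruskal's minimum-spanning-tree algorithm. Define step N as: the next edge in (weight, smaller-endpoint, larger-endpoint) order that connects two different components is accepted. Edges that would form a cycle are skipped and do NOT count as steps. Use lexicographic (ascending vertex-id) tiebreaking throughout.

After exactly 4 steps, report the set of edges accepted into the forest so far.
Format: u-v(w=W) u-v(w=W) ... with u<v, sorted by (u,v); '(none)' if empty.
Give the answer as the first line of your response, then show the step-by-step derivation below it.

0-2(w=2) 0-5(w=5) 3-6(w=7) 4-6(w=8)

step 1: add edge 0-2 (w=2); MST = {0-2(w=2)}
step 2: add edge 0-5 (w=5); MST = {0-2(w=2) 0-5(w=5)}
step 3: add edge 3-6 (w=7); MST = {0-2(w=2) 0-5(w=5) 3-6(w=7)}
step 4: add edge 4-6 (w=8); MST = {0-2(w=2) 0-5(w=5) 3-6(w=7) 4-6(w=8)}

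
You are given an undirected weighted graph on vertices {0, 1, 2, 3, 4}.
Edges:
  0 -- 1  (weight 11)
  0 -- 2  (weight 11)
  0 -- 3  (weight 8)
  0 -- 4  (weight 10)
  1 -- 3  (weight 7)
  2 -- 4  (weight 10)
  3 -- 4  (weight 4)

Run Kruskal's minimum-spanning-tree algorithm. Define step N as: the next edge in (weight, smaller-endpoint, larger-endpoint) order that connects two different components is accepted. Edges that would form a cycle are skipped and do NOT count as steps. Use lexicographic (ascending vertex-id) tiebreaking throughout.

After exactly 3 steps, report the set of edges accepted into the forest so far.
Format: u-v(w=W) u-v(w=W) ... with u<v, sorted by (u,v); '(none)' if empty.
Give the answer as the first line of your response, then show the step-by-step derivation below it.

0-3(w=8) 1-3(w=7) 3-4(w=4)

step 1: add edge 3-4 (w=4); MST = {3-4(w=4)}
step 2: add edge 1-3 (w=7); MST = {1-3(w=7) 3-4(w=4)}
step 3: add edge 0-3 (w=8); MST = {0-3(w=8) 1-3(w=7) 3-4(w=4)}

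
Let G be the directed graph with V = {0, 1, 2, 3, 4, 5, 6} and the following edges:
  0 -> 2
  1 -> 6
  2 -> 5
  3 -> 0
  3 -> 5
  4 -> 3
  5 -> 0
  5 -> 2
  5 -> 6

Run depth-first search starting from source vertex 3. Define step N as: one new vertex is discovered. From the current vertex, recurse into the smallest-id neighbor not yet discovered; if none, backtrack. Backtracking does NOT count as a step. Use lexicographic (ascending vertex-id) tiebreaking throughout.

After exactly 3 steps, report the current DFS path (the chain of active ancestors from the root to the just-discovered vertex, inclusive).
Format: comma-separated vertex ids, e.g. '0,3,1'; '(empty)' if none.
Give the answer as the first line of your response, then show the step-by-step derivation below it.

3,0,2

step 1: discover 3; path=3; order=3
step 2: discover 0; path=3>0; order=3,0
step 3: discover 2; path=3>0>2; order=3,0,2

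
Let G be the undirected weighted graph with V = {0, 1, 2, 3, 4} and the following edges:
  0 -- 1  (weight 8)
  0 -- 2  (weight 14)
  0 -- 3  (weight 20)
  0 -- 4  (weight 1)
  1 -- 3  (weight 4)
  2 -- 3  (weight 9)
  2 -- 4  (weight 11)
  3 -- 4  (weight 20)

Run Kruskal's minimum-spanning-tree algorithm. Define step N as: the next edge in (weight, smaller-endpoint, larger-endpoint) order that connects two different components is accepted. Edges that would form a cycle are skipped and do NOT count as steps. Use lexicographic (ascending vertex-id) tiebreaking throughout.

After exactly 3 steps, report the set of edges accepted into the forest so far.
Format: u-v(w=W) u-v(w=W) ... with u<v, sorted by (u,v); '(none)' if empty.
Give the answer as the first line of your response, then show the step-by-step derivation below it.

0-1(w=8) 0-4(w=1) 1-3(w=4)

step 1: add edge 0-4 (w=1); MST = {0-4(w=1)}
step 2: add edge 1-3 (w=4); MST = {0-4(w=1) 1-3(w=4)}
step 3: add edge 0-1 (w=8); MST = {0-1(w=8) 0-4(w=1) 1-3(w=4)}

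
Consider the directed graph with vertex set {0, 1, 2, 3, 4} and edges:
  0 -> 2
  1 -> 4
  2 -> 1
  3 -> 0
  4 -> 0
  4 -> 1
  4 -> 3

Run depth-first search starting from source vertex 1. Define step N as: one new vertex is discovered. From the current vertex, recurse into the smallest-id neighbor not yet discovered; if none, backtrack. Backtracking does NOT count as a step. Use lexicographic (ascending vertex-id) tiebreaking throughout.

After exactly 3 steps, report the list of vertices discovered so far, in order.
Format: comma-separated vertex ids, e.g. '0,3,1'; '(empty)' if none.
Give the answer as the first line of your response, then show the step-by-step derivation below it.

1,4,0

step 1: discover 1; path=1; order=1
step 2: discover 4; path=1>4; order=1,4
step 3: discover 0; path=1>4>0; order=1,4,0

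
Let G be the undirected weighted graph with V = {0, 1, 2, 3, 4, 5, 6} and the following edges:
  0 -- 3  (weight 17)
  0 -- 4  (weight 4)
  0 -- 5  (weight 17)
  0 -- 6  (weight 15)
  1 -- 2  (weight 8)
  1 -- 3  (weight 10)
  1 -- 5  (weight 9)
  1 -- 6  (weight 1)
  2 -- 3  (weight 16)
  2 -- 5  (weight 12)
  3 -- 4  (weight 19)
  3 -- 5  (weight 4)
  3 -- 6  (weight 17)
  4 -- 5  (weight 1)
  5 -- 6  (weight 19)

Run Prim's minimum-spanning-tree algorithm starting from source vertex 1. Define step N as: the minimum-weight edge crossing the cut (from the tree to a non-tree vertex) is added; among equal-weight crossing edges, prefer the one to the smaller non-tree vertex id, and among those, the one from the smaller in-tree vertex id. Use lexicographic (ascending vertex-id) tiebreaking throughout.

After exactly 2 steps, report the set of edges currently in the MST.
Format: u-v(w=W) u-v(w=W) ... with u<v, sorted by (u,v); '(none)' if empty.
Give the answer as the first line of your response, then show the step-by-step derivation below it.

1-2(w=8) 1-6(w=1)

step 1: add edge 1-6 (w=1); MST = {1-6(w=1)}
step 2: add edge 1-2 (w=8); MST = {1-2(w=8) 1-6(w=1)}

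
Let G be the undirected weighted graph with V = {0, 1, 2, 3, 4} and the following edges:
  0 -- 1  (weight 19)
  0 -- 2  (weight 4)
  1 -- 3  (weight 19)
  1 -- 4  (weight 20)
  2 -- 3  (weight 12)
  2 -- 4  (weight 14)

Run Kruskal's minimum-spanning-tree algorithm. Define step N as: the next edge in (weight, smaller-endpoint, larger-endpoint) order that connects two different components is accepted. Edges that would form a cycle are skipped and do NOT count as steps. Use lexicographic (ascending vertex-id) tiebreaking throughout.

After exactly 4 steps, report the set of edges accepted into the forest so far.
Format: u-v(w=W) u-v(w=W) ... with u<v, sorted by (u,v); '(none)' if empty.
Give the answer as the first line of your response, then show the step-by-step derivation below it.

0-1(w=19) 0-2(w=4) 2-3(w=12) 2-4(w=14)

step 1: add edge 0-2 (w=4); MST = {0-2(w=4)}
step 2: add edge 2-3 (w=12); MST = {0-2(w=4) 2-3(w=12)}
step 3: add edge 2-4 (w=14); MST = {0-2(w=4) 2-3(w=12) 2-4(w=14)}
step 4: add edge 0-1 (w=19); MST = {0-1(w=19) 0-2(w=4) 2-3(w=12) 2-4(w=14)}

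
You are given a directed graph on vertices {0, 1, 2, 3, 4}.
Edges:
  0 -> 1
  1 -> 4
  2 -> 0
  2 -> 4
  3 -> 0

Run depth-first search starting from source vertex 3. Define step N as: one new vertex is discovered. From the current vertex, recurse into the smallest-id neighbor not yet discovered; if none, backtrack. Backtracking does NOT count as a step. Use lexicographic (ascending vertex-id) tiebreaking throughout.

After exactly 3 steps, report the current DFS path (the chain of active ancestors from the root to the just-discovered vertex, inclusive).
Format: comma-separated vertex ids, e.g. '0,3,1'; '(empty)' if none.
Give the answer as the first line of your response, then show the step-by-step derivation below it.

3,0,1

step 1: discover 3; path=3; order=3
step 2: discover 0; path=3>0; order=3,0
step 3: discover 1; path=3>0>1; order=3,0,1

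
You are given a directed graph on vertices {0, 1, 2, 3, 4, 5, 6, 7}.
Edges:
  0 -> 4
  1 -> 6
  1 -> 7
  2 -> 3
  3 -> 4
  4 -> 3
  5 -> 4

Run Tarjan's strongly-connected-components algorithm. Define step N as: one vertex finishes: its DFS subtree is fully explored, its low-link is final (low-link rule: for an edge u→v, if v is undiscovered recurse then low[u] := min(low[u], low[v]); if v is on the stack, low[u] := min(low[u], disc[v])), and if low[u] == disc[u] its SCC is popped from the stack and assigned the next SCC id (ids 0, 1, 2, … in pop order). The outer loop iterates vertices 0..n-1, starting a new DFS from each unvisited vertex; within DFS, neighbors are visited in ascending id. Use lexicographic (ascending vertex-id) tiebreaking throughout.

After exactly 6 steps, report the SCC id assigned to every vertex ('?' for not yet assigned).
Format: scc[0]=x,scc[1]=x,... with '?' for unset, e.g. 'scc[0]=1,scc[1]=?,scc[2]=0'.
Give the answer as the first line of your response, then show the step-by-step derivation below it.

scc[0]=1,scc[1]=4,scc[2]=?,scc[3]=0,scc[4]=0,scc[5]=?,scc[6]=2,scc[7]=3

step 1: low=(low[0]=0,low[1]=?,low[2]=?,low[3]=1,low[4]=1,low[5]=?,low[6]=?,low[7]=?); scc=(scc[0]=?,scc[1]=?,scc[2]=?,scc[3]=?,scc[4]=?,scc[5]=?,scc[6]=?,scc[7]=?)
step 2: low=(low[0]=0,low[1]=?,low[2]=?,low[3]=1,low[4]=1,low[5]=?,low[6]=?,low[7]=?); scc=(scc[0]=?,scc[1]=?,scc[2]=?,scc[3]=0,scc[4]=0,scc[5]=?,scc[6]=?,scc[7]=?)
step 3: low=(low[0]=0,low[1]=?,low[2]=?,low[3]=1,low[4]=1,low[5]=?,low[6]=?,low[7]=?); scc=(scc[0]=1,scc[1]=?,scc[2]=?,scc[3]=0,scc[4]=0,scc[5]=?,scc[6]=?,scc[7]=?)
step 4: low=(low[0]=0,low[1]=3,low[2]=?,low[3]=1,low[4]=1,low[5]=?,low[6]=4,low[7]=?); scc=(scc[0]=1,scc[1]=?,scc[2]=?,scc[3]=0,scc[4]=0,scc[5]=?,scc[6]=2,scc[7]=?)
step 5: low=(low[0]=0,low[1]=3,low[2]=?,low[3]=1,low[4]=1,low[5]=?,low[6]=4,low[7]=5); scc=(scc[0]=1,scc[1]=?,scc[2]=?,scc[3]=0,scc[4]=0,scc[5]=?,scc[6]=2,scc[7]=3)
step 6: low=(low[0]=0,low[1]=3,low[2]=?,low[3]=1,low[4]=1,low[5]=?,low[6]=4,low[7]=5); scc=(scc[0]=1,scc[1]=4,scc[2]=?,scc[3]=0,scc[4]=0,scc[5]=?,scc[6]=2,scc[7]=3)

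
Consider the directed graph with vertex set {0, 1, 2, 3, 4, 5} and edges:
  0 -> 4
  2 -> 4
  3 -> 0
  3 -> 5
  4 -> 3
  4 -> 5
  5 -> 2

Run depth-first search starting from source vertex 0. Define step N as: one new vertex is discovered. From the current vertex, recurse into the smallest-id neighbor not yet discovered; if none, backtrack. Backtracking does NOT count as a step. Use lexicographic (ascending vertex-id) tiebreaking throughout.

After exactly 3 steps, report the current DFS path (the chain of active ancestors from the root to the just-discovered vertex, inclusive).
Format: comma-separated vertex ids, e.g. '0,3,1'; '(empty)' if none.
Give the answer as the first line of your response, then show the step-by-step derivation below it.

0,4,3

step 1: discover 0; path=0; order=0
step 2: discover 4; path=0>4; order=0,4
step 3: discover 3; path=0>4>3; order=0,4,3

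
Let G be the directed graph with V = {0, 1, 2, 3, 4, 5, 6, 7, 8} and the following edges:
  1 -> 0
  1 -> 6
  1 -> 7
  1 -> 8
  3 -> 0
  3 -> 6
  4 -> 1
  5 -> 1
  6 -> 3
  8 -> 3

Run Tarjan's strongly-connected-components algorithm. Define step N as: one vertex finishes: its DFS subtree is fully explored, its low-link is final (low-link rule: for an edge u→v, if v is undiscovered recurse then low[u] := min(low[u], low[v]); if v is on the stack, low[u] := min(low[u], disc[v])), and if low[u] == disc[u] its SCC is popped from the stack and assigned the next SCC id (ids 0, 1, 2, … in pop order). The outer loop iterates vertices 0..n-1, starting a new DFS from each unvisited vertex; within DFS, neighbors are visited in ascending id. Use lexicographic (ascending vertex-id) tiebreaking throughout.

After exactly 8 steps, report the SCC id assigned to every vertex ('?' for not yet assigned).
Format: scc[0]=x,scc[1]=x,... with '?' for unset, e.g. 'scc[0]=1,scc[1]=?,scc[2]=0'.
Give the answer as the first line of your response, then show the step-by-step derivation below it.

scc[0]=0,scc[1]=4,scc[2]=5,scc[3]=1,scc[4]=6,scc[5]=?,scc[6]=1,scc[7]=2,scc[8]=3

step 1: low=(low[0]=0,low[1]=?,low[2]=?,low[3]=?,low[4]=?,low[5]=?,low[6]=?,low[7]=?,low[8]=?); scc=(scc[0]=0,scc[1]=?,scc[2]=?,scc[3]=?,scc[4]=?,scc[5]=?,scc[6]=?,scc[7]=?,scc[8]=?)
step 2: low=(low[0]=0,low[1]=1,low[2]=?,low[3]=2,low[4]=?,low[5]=?,low[6]=2,low[7]=?,low[8]=?); scc=(scc[0]=0,scc[1]=?,scc[2]=?,scc[3]=?,scc[4]=?,scc[5]=?,scc[6]=?,scc[7]=?,scc[8]=?)
step 3: low=(low[0]=0,low[1]=1,low[2]=?,low[3]=2,low[4]=?,low[5]=?,low[6]=2,low[7]=?,low[8]=?); scc=(scc[0]=0,scc[1]=?,scc[2]=?,scc[3]=1,scc[4]=?,scc[5]=?,scc[6]=1,scc[7]=?,scc[8]=?)
step 4: low=(low[0]=0,low[1]=1,low[2]=?,low[3]=2,low[4]=?,low[5]=?,low[6]=2,low[7]=4,low[8]=?); scc=(scc[0]=0,scc[1]=?,scc[2]=?,scc[3]=1,scc[4]=?,scc[5]=?,scc[6]=1,scc[7]=2,scc[8]=?)
step 5: low=(low[0]=0,low[1]=1,low[2]=?,low[3]=2,low[4]=?,low[5]=?,low[6]=2,low[7]=4,low[8]=5); scc=(scc[0]=0,scc[1]=?,scc[2]=?,scc[3]=1,scc[4]=?,scc[5]=?,scc[6]=1,scc[7]=2,scc[8]=3)
step 6: low=(low[0]=0,low[1]=1,low[2]=?,low[3]=2,low[4]=?,low[5]=?,low[6]=2,low[7]=4,low[8]=5); scc=(scc[0]=0,scc[1]=4,scc[2]=?,scc[3]=1,scc[4]=?,scc[5]=?,scc[6]=1,scc[7]=2,scc[8]=3)
step 7: low=(low[0]=0,low[1]=1,low[2]=6,low[3]=2,low[4]=?,low[5]=?,low[6]=2,low[7]=4,low[8]=5); scc=(scc[0]=0,scc[1]=4,scc[2]=5,scc[3]=1,scc[4]=?,scc[5]=?,scc[6]=1,scc[7]=2,scc[8]=3)
step 8: low=(low[0]=0,low[1]=1,low[2]=6,low[3]=2,low[4]=7,low[5]=?,low[6]=2,low[7]=4,low[8]=5); scc=(scc[0]=0,scc[1]=4,scc[2]=5,scc[3]=1,scc[4]=6,scc[5]=?,scc[6]=1,scc[7]=2,scc[8]=3)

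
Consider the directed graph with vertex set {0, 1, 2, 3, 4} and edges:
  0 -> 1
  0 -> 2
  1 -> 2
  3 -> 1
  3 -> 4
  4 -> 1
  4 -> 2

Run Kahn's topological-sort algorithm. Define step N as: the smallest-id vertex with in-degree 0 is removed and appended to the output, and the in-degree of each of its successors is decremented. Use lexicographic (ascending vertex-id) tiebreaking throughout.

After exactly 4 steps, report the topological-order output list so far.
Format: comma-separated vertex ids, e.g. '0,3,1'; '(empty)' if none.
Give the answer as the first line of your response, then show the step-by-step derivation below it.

0,3,4,1

step 1: output 0; order=[0]; indeg=(0,2,2,0,1)
step 2: output 3; order=[0,3]; indeg=(0,1,2,0,0)
step 3: output 4; order=[0,3,4]; indeg=(0,0,1,0,0)
step 4: output 1; order=[0,3,4,1]; indeg=(0,0,0,0,0)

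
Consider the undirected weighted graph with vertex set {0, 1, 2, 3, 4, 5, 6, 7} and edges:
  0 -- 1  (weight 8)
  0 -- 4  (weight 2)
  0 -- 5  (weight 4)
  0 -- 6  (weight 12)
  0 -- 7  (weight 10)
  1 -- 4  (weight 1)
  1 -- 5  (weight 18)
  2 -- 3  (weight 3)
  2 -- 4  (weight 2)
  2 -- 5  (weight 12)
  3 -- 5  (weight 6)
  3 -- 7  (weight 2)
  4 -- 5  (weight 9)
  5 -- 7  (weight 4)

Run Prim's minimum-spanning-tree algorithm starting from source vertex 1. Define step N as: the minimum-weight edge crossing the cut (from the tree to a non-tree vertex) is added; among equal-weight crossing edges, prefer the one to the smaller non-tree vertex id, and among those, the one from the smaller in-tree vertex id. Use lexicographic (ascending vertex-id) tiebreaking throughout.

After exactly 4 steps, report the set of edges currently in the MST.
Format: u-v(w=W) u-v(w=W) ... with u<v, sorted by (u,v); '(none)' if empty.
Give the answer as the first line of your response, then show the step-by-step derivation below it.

0-4(w=2) 1-4(w=1) 2-3(w=3) 2-4(w=2)

step 1: add edge 1-4 (w=1); MST = {1-4(w=1)}
step 2: add edge 0-4 (w=2); MST = {0-4(w=2) 1-4(w=1)}
step 3: add edge 2-4 (w=2); MST = {0-4(w=2) 1-4(w=1) 2-4(w=2)}
step 4: add edge 2-3 (w=3); MST = {0-4(w=2) 1-4(w=1) 2-3(w=3) 2-4(w=2)}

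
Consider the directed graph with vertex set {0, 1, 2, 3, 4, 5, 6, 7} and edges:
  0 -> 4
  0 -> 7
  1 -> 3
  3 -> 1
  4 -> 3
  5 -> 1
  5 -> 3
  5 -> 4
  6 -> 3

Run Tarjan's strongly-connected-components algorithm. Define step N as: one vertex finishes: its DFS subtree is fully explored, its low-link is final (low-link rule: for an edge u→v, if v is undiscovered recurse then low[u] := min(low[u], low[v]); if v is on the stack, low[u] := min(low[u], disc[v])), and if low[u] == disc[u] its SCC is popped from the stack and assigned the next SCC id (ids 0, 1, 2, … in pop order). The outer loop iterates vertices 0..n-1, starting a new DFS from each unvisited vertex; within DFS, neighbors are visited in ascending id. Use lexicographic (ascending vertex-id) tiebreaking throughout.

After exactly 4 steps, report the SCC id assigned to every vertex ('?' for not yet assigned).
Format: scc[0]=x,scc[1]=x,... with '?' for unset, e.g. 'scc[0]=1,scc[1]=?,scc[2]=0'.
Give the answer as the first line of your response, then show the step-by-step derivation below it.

scc[0]=?,scc[1]=0,scc[2]=?,scc[3]=0,scc[4]=1,scc[5]=?,scc[6]=?,scc[7]=2

step 1: low=(low[0]=0,low[1]=2,low[2]=?,low[3]=2,low[4]=1,low[5]=?,low[6]=?,low[7]=?); scc=(scc[0]=?,scc[1]=?,scc[2]=?,scc[3]=?,scc[4]=?,scc[5]=?,scc[6]=?,scc[7]=?)
step 2: low=(low[0]=0,low[1]=2,low[2]=?,low[3]=2,low[4]=1,low[5]=?,low[6]=?,low[7]=?); scc=(scc[0]=?,scc[1]=0,scc[2]=?,scc[3]=0,scc[4]=?,scc[5]=?,scc[6]=?,scc[7]=?)
step 3: low=(low[0]=0,low[1]=2,low[2]=?,low[3]=2,low[4]=1,low[5]=?,low[6]=?,low[7]=?); scc=(scc[0]=?,scc[1]=0,scc[2]=?,scc[3]=0,scc[4]=1,scc[5]=?,scc[6]=?,scc[7]=?)
step 4: low=(low[0]=0,low[1]=2,low[2]=?,low[3]=2,low[4]=1,low[5]=?,low[6]=?,low[7]=4); scc=(scc[0]=?,scc[1]=0,scc[2]=?,scc[3]=0,scc[4]=1,scc[5]=?,scc[6]=?,scc[7]=2)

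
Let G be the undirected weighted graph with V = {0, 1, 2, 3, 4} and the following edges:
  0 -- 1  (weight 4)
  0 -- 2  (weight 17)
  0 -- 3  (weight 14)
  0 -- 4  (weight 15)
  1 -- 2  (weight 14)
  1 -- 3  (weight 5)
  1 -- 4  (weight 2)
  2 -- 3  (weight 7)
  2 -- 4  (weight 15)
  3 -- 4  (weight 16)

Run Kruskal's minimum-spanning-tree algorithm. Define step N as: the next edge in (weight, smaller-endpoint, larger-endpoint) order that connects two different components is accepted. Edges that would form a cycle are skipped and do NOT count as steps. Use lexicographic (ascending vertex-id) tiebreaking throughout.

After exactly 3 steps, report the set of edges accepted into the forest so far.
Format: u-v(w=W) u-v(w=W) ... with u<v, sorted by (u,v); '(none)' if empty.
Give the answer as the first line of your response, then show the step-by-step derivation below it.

0-1(w=4) 1-3(w=5) 1-4(w=2)

step 1: add edge 1-4 (w=2); MST = {1-4(w=2)}
step 2: add edge 0-1 (w=4); MST = {0-1(w=4) 1-4(w=2)}
step 3: add edge 1-3 (w=5); MST = {0-1(w=4) 1-3(w=5) 1-4(w=2)}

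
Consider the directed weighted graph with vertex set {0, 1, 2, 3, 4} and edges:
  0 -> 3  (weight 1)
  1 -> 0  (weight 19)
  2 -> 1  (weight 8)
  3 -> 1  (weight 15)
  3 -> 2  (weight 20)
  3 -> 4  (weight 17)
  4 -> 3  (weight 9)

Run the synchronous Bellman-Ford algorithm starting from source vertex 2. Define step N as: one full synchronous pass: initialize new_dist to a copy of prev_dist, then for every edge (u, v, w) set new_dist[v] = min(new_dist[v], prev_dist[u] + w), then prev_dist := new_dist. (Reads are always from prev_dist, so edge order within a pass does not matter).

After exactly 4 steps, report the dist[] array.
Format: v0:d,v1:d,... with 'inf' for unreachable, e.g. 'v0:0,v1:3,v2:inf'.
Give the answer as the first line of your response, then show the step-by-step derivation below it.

v0:27,v1:8,v2:0,v3:28,v4:45

step 1: dist = v0:inf,v1:8,v2:0,v3:inf,v4:inf
step 2: dist = v0:27,v1:8,v2:0,v3:inf,v4:inf
step 3: dist = v0:27,v1:8,v2:0,v3:28,v4:inf
step 4: dist = v0:27,v1:8,v2:0,v3:28,v4:45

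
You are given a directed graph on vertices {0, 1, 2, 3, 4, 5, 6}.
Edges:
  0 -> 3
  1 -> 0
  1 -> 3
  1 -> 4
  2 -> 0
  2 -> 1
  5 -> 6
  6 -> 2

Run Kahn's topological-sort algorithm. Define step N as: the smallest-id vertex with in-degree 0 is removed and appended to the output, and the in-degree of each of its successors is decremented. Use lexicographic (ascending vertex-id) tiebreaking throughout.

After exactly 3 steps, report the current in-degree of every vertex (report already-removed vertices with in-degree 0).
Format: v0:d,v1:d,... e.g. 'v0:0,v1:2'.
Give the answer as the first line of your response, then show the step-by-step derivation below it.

v0:1,v1:0,v2:0,v3:2,v4:1,v5:0,v6:0

step 1: output 5; order=[5]; indeg=(2,1,1,2,1,0,0)
step 2: output 6; order=[5,6]; indeg=(2,1,0,2,1,0,0)
step 3: output 2; order=[5,6,2]; indeg=(1,0,0,2,1,0,0)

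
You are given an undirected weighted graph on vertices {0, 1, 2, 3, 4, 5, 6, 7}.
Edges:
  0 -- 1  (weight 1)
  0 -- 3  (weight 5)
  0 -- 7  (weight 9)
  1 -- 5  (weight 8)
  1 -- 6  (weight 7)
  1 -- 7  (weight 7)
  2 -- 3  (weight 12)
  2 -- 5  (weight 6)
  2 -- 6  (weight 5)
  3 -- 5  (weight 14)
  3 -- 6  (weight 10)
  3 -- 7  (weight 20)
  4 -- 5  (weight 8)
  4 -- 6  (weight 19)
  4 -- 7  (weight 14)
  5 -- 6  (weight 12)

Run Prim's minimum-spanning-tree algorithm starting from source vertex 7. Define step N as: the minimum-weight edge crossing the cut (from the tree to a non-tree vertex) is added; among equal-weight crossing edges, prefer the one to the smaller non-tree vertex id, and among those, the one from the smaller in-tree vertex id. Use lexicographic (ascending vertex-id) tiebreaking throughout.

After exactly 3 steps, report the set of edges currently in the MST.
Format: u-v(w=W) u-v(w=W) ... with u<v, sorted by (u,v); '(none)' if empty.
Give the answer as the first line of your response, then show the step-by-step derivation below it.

0-1(w=1) 0-3(w=5) 1-7(w=7)

step 1: add edge 1-7 (w=7); MST = {1-7(w=7)}
step 2: add edge 0-1 (w=1); MST = {0-1(w=1) 1-7(w=7)}
step 3: add edge 0-3 (w=5); MST = {0-1(w=1) 0-3(w=5) 1-7(w=7)}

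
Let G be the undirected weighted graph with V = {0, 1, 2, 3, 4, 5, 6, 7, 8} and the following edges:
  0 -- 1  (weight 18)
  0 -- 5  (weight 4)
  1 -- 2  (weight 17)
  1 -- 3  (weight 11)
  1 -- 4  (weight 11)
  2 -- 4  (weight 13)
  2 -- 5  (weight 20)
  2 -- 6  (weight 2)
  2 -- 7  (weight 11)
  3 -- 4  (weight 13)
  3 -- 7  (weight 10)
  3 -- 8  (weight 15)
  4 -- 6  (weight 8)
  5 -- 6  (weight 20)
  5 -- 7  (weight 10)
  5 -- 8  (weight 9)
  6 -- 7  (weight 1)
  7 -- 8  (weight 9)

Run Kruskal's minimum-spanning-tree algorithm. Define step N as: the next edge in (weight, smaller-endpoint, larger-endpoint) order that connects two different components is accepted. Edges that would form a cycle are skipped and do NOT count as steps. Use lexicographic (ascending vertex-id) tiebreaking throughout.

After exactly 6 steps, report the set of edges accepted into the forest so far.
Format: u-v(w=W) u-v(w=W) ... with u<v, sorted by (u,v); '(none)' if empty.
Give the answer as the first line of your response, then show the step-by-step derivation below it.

0-5(w=4) 2-6(w=2) 4-6(w=8) 5-8(w=9) 6-7(w=1) 7-8(w=9)

step 1: add edge 6-7 (w=1); MST = {6-7(w=1)}
step 2: add edge 2-6 (w=2); MST = {2-6(w=2) 6-7(w=1)}
step 3: add edge 0-5 (w=4); MST = {0-5(w=4) 2-6(w=2) 6-7(w=1)}
step 4: add edge 4-6 (w=8); MST = {0-5(w=4) 2-6(w=2) 4-6(w=8) 6-7(w=1)}
step 5: add edge 5-8 (w=9); MST = {0-5(w=4) 2-6(w=2) 4-6(w=8) 5-8(w=9) 6-7(w=1)}
step 6: add edge 7-8 (w=9); MST = {0-5(w=4) 2-6(w=2) 4-6(w=8) 5-8(w=9) 6-7(w=1) 7-8(w=9)}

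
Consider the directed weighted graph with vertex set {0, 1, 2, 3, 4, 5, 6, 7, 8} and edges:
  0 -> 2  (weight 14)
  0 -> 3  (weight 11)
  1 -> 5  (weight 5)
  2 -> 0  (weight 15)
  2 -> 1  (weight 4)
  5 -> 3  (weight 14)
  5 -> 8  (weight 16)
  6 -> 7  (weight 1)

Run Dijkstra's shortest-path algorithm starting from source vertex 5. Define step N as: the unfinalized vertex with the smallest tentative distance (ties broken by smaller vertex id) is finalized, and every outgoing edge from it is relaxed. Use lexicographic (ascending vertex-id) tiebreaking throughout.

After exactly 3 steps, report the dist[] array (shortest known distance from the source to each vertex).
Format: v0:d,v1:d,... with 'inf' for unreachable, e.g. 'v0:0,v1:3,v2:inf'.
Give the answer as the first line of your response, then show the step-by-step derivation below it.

v0:inf,v1:inf,v2:inf,v3:14,v4:inf,v5:0,v6:inf,v7:inf,v8:16

step 1: dist = v0:inf,v1:inf,v2:inf,v3:14,v4:inf,v5:0,v6:inf,v7:inf,v8:16
step 2: dist = v0:inf,v1:inf,v2:inf,v3:14,v4:inf,v5:0,v6:inf,v7:inf,v8:16
step 3: dist = v0:inf,v1:inf,v2:inf,v3:14,v4:inf,v5:0,v6:inf,v7:inf,v8:16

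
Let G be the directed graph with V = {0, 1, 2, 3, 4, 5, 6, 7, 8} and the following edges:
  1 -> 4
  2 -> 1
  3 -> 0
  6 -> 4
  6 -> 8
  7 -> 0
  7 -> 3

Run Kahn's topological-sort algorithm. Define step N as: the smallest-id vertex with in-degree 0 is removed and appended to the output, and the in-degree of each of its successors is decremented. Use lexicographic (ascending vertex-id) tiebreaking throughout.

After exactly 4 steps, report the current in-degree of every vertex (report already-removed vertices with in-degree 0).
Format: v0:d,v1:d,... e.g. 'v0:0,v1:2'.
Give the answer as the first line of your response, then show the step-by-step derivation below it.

v0:2,v1:0,v2:0,v3:1,v4:0,v5:0,v6:0,v7:0,v8:0

step 1: output 2; order=[2]; indeg=(2,0,0,1,2,0,0,0,1)
step 2: output 1; order=[2,1]; indeg=(2,0,0,1,1,0,0,0,1)
step 3: output 5; order=[2,1,5]; indeg=(2,0,0,1,1,0,0,0,1)
step 4: output 6; order=[2,1,5,6]; indeg=(2,0,0,1,0,0,0,0,0)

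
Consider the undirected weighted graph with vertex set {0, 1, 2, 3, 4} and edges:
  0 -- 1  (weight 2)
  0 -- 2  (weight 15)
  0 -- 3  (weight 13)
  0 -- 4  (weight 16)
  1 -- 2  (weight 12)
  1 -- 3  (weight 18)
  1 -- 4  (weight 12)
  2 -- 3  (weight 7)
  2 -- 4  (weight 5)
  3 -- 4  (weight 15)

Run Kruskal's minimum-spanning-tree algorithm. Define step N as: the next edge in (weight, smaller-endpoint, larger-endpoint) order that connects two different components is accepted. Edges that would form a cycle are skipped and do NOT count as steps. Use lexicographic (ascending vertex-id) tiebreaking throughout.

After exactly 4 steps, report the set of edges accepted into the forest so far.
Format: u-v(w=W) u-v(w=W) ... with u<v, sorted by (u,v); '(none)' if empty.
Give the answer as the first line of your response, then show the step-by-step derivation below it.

0-1(w=2) 1-2(w=12) 2-3(w=7) 2-4(w=5)

step 1: add edge 0-1 (w=2); MST = {0-1(w=2)}
step 2: add edge 2-4 (w=5); MST = {0-1(w=2) 2-4(w=5)}
step 3: add edge 2-3 (w=7); MST = {0-1(w=2) 2-3(w=7) 2-4(w=5)}
step 4: add edge 1-2 (w=12); MST = {0-1(w=2) 1-2(w=12) 2-3(w=7) 2-4(w=5)}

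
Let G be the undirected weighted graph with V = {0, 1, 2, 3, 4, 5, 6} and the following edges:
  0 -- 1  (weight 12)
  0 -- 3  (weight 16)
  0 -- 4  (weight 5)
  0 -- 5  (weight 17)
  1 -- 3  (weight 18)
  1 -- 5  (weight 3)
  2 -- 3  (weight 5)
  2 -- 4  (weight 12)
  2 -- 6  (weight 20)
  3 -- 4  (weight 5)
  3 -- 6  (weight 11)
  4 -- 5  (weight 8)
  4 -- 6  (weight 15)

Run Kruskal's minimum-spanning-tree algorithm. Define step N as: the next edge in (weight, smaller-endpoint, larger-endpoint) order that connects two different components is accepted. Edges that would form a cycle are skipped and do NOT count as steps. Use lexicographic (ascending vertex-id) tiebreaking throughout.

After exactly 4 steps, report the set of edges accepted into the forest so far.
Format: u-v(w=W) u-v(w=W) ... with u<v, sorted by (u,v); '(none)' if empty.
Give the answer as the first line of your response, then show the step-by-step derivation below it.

0-4(w=5) 1-5(w=3) 2-3(w=5) 3-4(w=5)

step 1: add edge 1-5 (w=3); MST = {1-5(w=3)}
step 2: add edge 0-4 (w=5); MST = {0-4(w=5) 1-5(w=3)}
step 3: add edge 2-3 (w=5); MST = {0-4(w=5) 1-5(w=3) 2-3(w=5)}
step 4: add edge 3-4 (w=5); MST = {0-4(w=5) 1-5(w=3) 2-3(w=5) 3-4(w=5)}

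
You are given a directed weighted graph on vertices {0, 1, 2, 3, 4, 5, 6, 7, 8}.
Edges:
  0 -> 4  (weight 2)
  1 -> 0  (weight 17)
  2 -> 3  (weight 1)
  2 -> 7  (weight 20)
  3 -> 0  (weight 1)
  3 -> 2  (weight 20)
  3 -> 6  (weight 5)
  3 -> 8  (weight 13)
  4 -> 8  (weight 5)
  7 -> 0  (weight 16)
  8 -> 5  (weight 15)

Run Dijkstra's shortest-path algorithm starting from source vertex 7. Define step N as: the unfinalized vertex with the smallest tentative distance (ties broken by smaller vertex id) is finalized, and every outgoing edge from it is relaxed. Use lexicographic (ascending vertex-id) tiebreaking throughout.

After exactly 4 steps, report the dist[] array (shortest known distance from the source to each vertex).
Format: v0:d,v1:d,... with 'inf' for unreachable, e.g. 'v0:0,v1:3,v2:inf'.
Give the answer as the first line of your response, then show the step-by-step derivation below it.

v0:16,v1:inf,v2:inf,v3:inf,v4:18,v5:38,v6:inf,v7:0,v8:23

step 1: dist = v0:16,v1:inf,v2:inf,v3:inf,v4:inf,v5:inf,v6:inf,v7:0,v8:inf
step 2: dist = v0:16,v1:inf,v2:inf,v3:inf,v4:18,v5:inf,v6:inf,v7:0,v8:inf
step 3: dist = v0:16,v1:inf,v2:inf,v3:inf,v4:18,v5:inf,v6:inf,v7:0,v8:23
step 4: dist = v0:16,v1:inf,v2:inf,v3:inf,v4:18,v5:38,v6:inf,v7:0,v8:23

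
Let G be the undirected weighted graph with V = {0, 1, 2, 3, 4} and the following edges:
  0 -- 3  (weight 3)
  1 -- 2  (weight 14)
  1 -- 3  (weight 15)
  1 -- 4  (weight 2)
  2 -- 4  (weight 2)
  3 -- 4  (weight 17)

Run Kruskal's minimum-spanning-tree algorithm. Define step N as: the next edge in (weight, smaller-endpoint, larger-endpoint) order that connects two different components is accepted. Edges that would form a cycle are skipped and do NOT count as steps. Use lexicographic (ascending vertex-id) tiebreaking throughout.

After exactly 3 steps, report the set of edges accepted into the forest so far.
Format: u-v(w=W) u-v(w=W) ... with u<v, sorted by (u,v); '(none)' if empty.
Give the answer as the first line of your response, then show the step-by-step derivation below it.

0-3(w=3) 1-4(w=2) 2-4(w=2)

step 1: add edge 1-4 (w=2); MST = {1-4(w=2)}
step 2: add edge 2-4 (w=2); MST = {1-4(w=2) 2-4(w=2)}
step 3: add edge 0-3 (w=3); MST = {0-3(w=3) 1-4(w=2) 2-4(w=2)}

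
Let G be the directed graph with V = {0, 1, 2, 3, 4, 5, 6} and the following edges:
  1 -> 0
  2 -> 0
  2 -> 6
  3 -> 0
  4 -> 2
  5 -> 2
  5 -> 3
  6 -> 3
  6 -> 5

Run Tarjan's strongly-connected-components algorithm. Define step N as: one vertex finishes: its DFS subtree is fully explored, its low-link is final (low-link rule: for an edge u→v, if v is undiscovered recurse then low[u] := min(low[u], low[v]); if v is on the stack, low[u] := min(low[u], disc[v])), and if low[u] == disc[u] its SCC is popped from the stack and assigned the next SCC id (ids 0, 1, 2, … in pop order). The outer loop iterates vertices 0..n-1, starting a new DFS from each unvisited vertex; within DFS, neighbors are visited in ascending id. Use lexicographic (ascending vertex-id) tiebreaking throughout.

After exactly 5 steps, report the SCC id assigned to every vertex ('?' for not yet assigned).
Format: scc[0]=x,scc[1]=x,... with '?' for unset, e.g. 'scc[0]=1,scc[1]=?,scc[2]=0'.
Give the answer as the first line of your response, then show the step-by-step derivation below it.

scc[0]=0,scc[1]=1,scc[2]=?,scc[3]=2,scc[4]=?,scc[5]=?,scc[6]=?

step 1: low=(low[0]=0,low[1]=?,low[2]=?,low[3]=?,low[4]=?,low[5]=?,low[6]=?); scc=(scc[0]=0,scc[1]=?,scc[2]=?,scc[3]=?,scc[4]=?,scc[5]=?,scc[6]=?)
step 2: low=(low[0]=0,low[1]=1,low[2]=?,low[3]=?,low[4]=?,low[5]=?,low[6]=?); scc=(scc[0]=0,scc[1]=1,scc[2]=?,scc[3]=?,scc[4]=?,scc[5]=?,scc[6]=?)
step 3: low=(low[0]=0,low[1]=1,low[2]=2,low[3]=4,low[4]=?,low[5]=?,low[6]=3); scc=(scc[0]=0,scc[1]=1,scc[2]=?,scc[3]=2,scc[4]=?,scc[5]=?,scc[6]=?)
step 4: low=(low[0]=0,low[1]=1,low[2]=2,low[3]=4,low[4]=?,low[5]=2,low[6]=3); scc=(scc[0]=0,scc[1]=1,scc[2]=?,scc[3]=2,scc[4]=?,scc[5]=?,scc[6]=?)
step 5: low=(low[0]=0,low[1]=1,low[2]=2,low[3]=4,low[4]=?,low[5]=2,low[6]=2); scc=(scc[0]=0,scc[1]=1,scc[2]=?,scc[3]=2,scc[4]=?,scc[5]=?,scc[6]=?)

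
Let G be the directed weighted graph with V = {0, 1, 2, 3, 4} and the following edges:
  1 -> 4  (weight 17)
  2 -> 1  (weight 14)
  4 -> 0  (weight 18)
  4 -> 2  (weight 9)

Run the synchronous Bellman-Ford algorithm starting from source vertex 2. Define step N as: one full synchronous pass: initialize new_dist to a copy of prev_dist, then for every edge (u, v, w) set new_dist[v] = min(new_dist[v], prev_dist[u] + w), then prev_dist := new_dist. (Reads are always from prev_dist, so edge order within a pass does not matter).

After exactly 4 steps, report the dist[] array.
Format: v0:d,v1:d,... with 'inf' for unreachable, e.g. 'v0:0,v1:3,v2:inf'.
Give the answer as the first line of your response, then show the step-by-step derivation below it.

v0:49,v1:14,v2:0,v3:inf,v4:31

step 1: dist = v0:inf,v1:14,v2:0,v3:inf,v4:inf
step 2: dist = v0:inf,v1:14,v2:0,v3:inf,v4:31
step 3: dist = v0:49,v1:14,v2:0,v3:inf,v4:31
step 4: dist = v0:49,v1:14,v2:0,v3:inf,v4:31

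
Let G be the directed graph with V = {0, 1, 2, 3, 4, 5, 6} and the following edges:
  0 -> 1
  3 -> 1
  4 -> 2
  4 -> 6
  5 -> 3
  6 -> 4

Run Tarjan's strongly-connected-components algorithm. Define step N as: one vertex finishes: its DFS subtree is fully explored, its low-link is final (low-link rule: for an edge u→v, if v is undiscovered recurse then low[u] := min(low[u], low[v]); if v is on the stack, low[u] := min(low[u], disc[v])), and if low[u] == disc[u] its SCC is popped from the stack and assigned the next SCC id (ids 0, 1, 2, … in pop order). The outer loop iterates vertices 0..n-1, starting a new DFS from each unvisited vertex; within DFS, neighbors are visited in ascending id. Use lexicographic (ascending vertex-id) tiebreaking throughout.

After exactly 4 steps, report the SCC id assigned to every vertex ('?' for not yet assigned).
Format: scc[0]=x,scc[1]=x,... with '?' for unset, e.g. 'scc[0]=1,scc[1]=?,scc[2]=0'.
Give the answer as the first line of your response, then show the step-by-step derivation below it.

scc[0]=1,scc[1]=0,scc[2]=2,scc[3]=3,scc[4]=?,scc[5]=?,scc[6]=?

step 1: low=(low[0]=0,low[1]=1,low[2]=?,low[3]=?,low[4]=?,low[5]=?,low[6]=?); scc=(scc[0]=?,scc[1]=0,scc[2]=?,scc[3]=?,scc[4]=?,scc[5]=?,scc[6]=?)
step 2: low=(low[0]=0,low[1]=1,low[2]=?,low[3]=?,low[4]=?,low[5]=?,low[6]=?); scc=(scc[0]=1,scc[1]=0,scc[2]=?,scc[3]=?,scc[4]=?,scc[5]=?,scc[6]=?)
step 3: low=(low[0]=0,low[1]=1,low[2]=2,low[3]=?,low[4]=?,low[5]=?,low[6]=?); scc=(scc[0]=1,scc[1]=0,scc[2]=2,scc[3]=?,scc[4]=?,scc[5]=?,scc[6]=?)
step 4: low=(low[0]=0,low[1]=1,low[2]=2,low[3]=3,low[4]=?,low[5]=?,low[6]=?); scc=(scc[0]=1,scc[1]=0,scc[2]=2,scc[3]=3,scc[4]=?,scc[5]=?,scc[6]=?)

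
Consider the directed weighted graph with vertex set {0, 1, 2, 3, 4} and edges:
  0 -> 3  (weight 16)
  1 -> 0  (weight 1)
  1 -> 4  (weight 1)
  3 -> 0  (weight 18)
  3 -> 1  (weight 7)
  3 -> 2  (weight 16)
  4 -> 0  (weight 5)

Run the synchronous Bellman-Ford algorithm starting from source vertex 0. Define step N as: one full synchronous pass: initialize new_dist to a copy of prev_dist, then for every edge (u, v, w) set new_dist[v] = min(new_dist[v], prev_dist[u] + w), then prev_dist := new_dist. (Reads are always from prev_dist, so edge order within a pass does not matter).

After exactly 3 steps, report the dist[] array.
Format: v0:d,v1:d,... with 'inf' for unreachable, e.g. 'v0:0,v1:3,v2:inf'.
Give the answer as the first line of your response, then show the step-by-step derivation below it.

v0:0,v1:23,v2:32,v3:16,v4:24

step 1: dist = v0:0,v1:inf,v2:inf,v3:16,v4:inf
step 2: dist = v0:0,v1:23,v2:32,v3:16,v4:inf
step 3: dist = v0:0,v1:23,v2:32,v3:16,v4:24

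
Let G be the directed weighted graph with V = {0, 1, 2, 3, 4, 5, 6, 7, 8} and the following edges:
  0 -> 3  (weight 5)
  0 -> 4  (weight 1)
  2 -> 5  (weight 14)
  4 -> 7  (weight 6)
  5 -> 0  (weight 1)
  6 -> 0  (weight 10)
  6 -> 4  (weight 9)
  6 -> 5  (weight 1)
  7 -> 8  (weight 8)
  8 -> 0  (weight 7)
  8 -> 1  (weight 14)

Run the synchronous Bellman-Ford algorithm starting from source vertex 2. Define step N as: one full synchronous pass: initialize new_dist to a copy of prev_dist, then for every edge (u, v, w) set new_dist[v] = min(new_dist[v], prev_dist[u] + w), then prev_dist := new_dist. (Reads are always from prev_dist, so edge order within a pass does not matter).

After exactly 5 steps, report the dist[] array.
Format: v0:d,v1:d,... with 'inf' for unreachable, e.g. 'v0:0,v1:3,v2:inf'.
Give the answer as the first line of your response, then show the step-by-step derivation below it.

v0:15,v1:inf,v2:0,v3:20,v4:16,v5:14,v6:inf,v7:22,v8:30

step 1: dist = v0:inf,v1:inf,v2:0,v3:inf,v4:inf,v5:14,v6:inf,v7:inf,v8:inf
step 2: dist = v0:15,v1:inf,v2:0,v3:inf,v4:inf,v5:14,v6:inf,v7:inf,v8:inf
step 3: dist = v0:15,v1:inf,v2:0,v3:20,v4:16,v5:14,v6:inf,v7:inf,v8:inf
step 4: dist = v0:15,v1:inf,v2:0,v3:20,v4:16,v5:14,v6:inf,v7:22,v8:inf
step 5: dist = v0:15,v1:inf,v2:0,v3:20,v4:16,v5:14,v6:inf,v7:22,v8:30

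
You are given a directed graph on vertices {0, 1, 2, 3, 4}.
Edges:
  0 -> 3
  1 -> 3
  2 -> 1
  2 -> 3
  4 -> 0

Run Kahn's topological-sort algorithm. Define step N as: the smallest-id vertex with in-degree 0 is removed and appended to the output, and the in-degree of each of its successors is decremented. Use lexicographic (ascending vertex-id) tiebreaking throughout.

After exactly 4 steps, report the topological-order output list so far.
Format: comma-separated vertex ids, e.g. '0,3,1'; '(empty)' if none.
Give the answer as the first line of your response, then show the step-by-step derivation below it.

2,1,4,0

step 1: output 2; order=[2]; indeg=(1,0,0,2,0)
step 2: output 1; order=[2,1]; indeg=(1,0,0,1,0)
step 3: output 4; order=[2,1,4]; indeg=(0,0,0,1,0)
step 4: output 0; order=[2,1,4,0]; indeg=(0,0,0,0,0)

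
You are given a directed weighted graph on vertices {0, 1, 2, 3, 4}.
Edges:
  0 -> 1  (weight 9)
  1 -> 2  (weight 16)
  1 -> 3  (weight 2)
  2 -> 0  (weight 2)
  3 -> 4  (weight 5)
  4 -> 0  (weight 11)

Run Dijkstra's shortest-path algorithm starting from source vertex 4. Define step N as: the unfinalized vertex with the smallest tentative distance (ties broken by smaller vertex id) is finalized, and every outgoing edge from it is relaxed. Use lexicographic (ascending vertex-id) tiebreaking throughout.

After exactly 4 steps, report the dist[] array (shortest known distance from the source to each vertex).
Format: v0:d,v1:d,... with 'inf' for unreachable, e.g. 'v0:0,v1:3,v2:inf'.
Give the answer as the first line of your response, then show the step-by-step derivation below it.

v0:11,v1:20,v2:36,v3:22,v4:0

step 1: dist = v0:11,v1:inf,v2:inf,v3:inf,v4:0
step 2: dist = v0:11,v1:20,v2:inf,v3:inf,v4:0
step 3: dist = v0:11,v1:20,v2:36,v3:22,v4:0
step 4: dist = v0:11,v1:20,v2:36,v3:22,v4:0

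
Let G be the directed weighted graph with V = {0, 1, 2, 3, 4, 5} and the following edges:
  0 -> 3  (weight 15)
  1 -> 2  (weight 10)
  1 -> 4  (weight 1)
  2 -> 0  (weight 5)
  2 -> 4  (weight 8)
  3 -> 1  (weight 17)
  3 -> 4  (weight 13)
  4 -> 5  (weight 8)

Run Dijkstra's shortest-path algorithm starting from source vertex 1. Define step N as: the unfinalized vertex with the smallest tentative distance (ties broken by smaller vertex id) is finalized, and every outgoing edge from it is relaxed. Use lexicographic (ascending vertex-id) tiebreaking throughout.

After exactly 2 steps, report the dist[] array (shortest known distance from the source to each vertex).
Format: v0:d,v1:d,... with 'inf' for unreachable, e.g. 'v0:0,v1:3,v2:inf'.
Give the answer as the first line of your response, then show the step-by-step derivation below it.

v0:inf,v1:0,v2:10,v3:inf,v4:1,v5:9

step 1: dist = v0:inf,v1:0,v2:10,v3:inf,v4:1,v5:inf
step 2: dist = v0:inf,v1:0,v2:10,v3:inf,v4:1,v5:9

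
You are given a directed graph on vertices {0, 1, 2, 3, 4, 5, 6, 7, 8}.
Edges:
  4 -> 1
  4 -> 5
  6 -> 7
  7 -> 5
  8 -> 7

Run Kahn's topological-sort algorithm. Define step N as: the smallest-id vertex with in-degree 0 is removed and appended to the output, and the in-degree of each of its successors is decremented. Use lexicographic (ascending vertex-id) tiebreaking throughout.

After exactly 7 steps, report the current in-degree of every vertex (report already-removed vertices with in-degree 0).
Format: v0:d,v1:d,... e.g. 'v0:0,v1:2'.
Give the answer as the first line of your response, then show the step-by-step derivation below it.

v0:0,v1:0,v2:0,v3:0,v4:0,v5:1,v6:0,v7:0,v8:0

step 1: output 0; order=[0]; indeg=(0,1,0,0,0,2,0,2,0)
step 2: output 2; order=[0,2]; indeg=(0,1,0,0,0,2,0,2,0)
step 3: output 3; order=[0,2,3]; indeg=(0,1,0,0,0,2,0,2,0)
step 4: output 4; order=[0,2,3,4]; indeg=(0,0,0,0,0,1,0,2,0)
step 5: output 1; order=[0,2,3,4,1]; indeg=(0,0,0,0,0,1,0,2,0)
step 6: output 6; order=[0,2,3,4,1,6]; indeg=(0,0,0,0,0,1,0,1,0)
step 7: output 8; order=[0,2,3,4,1,6,8]; indeg=(0,0,0,0,0,1,0,0,0)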